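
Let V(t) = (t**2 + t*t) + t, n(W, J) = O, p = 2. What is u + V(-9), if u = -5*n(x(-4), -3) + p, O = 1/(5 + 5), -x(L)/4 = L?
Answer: 309/2 ≈ 154.50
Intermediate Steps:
x(L) = -4*L
O = 1/10 ≈ 0.10000
n(W, J) = 1/10
u = 3/2 (u = -5*1/10 + 2 = -1/2 + 2 = 3/2 ≈ 1.5000)
V(t) = t + 2*t**2 (V(t) = (t**2 + t**2) + t = 2*t**2 + t = t + 2*t**2)
u + V(-9) = 3/2 - 9*(1 + 2*(-9)) = 3/2 - 9*(1 - 18) = 3/2 - 9*(-17) = 3/2 + 153 = 309/2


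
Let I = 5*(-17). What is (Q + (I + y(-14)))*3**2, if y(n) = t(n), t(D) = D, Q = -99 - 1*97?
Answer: -2655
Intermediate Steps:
Q = -196 (Q = -99 - 97 = -196)
y(n) = n
I = -85
(Q + (I + y(-14)))*3**2 = (-196 + (-85 - 14))*3**2 = (-196 - 99)*9 = -295*9 = -2655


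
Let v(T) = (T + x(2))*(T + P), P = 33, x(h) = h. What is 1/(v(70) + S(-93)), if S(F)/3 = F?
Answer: 1/7137 ≈ 0.00014011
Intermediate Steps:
v(T) = (2 + T)*(33 + T) (v(T) = (T + 2)*(T + 33) = (2 + T)*(33 + T))
S(F) = 3*F
1/(v(70) + S(-93)) = 1/((66 + 70**2 + 35*70) + 3*(-93)) = 1/((66 + 4900 + 2450) - 279) = 1/(7416 - 279) = 1/7137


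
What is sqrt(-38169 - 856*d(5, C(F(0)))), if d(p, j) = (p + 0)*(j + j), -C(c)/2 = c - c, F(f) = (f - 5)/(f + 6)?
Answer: 3*I*sqrt(4241) ≈ 195.37*I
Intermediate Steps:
F(f) = (-5 + f)/(6 + f)
C(c) = 0 (C(c) = -2*(c - c) = -2*0 = 0)
d(p, j) = 2*j*p (d(p, j) = p*(2*j) = 2*j*p)
sqrt(-38169 - 856*d(5, C(F(0)))) = sqrt(-38169 - 1712*0*5) = sqrt(-38169 - 856*0) = sqrt(-38169 + 0) = sqrt(-38169) = 3*I*sqrt(4241)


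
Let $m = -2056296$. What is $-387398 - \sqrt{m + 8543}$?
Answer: $-387398 - i \sqrt{2047753} \approx -3.874 \cdot 10^{5} - 1431.0 i$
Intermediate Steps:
$-387398 - \sqrt{m + 8543} = -387398 - \sqrt{-2056296 + 8543} = -387398 - \sqrt{-2047753} = -387398 - i \sqrt{2047753}$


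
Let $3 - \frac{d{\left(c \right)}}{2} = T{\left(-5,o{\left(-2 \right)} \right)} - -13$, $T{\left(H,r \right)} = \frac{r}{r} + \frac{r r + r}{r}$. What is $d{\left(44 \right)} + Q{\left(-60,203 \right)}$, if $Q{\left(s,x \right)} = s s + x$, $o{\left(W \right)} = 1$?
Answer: $3777$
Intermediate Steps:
$Q{\left(s,x \right)} = x + s^{2}$ ($Q{\left(s,x \right)} = s^{2} + x = x + s^{2}$)
$T{\left(H,r \right)} = 1 + \frac{r + r^{2}}{r}$ ($T{\left(H,r \right)} = 1 + \frac{r^{2} + r}{r} = 1 + \frac{r + r^{2}}{r}$)
$d{\left(c \right)} = -26$ ($d{\left(c \right)} = 6 - 2 \left(\left(2 + 1\right) - -13\right) = 6 - 2 \left(3 + 13\right) = 6 - 32 = -26$)
$d{\left(44 \right)} + Q{\left(-60,203 \right)} = -26 + \left(203 + \left(-60\right)^{2}\right) = -26 + \left(203 + 3600\right) = -26 + 3803 = 3777$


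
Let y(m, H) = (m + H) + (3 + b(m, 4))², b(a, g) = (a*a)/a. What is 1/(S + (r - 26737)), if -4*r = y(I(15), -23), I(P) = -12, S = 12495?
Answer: -2/28507 ≈ -7.0158e-5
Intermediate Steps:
b(a, g) = a (b(a, g) = a²/a = a)
y(m, H) = H + m + (3 + m)² (y(m, H) = (m + H) + (3 + m)² = (H + m) + (3 + m)² = H + m + (3 + m)²)
r = -23/2 (r = -(-23 - 12 + (3 - 12)²)/4 = -(-23 - 12 + (-9)²)/4 = -(-23 - 12 + 81)/4 = -¼*46 = -23/2 ≈ -11.500)
1/(S + (r - 26737)) = 1/(12495 + (-23/2 - 26737)) = 1/(12495 - 53497/2) = 1/(-28507/2) = -2/28507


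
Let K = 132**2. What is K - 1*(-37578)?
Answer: 55002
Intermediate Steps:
K = 17424
K - 1*(-37578) = 17424 - 1*(-37578) = 17424 + 37578 = 55002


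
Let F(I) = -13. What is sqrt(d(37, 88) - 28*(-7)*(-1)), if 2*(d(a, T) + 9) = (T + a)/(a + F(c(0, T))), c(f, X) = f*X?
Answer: I*sqrt(29145)/12 ≈ 14.227*I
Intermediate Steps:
c(f, X) = X*f
d(a, T) = -9 + (T + a)/(2*(-13 + a)) (d(a, T) = -9 + ((T + a)/(a - 13))/2 = -9 + ((T + a)/(-13 + a))/2 = -9 + (T + a)/(2*(-13 + a)))
sqrt(d(37, 88) - 28*(-7)*(-1)) = sqrt((234 + 88 - 17*37)/(2*(-13 + 37)) - 28*(-7)*(-1)) = sqrt((1/2)*(234 + 88 - 629)/24 + 196*(-1)) = sqrt((1/2)*(1/24)*(-307) - 196) = sqrt(-307/48 - 196) = sqrt(-9715/48) = I*sqrt(29145)/12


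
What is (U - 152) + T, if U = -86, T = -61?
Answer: -299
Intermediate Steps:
(U - 152) + T = (-86 - 152) - 61 = -238 - 61 = -299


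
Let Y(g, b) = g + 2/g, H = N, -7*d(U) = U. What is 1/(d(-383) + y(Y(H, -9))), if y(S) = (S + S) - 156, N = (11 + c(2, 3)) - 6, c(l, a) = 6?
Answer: -77/6077 ≈ -0.012671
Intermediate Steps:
d(U) = -U/7
N = 11 (N = (11 + 6) - 6 = 17 - 6 = 11)
H = 11
y(S) = -156 + 2*S (y(S) = 2*S - 156 = -156 + 2*S)
1/(d(-383) + y(Y(H, -9))) = 1/(-⅐*(-383) + (-156 + 2*(11 + 2/11))) = 1/(383/7 + (-156 + 2*(11 + 2*(1/11)))) = 1/(383/7 + (-156 + 2*(11 + 2/11))) = 1/(383/7 + (-156 + 2*(123/11))) = 1/(383/7 + (-156 + 246/11)) = 1/(383/7 - 1470/11) = 1/(-6077/77) = -77/6077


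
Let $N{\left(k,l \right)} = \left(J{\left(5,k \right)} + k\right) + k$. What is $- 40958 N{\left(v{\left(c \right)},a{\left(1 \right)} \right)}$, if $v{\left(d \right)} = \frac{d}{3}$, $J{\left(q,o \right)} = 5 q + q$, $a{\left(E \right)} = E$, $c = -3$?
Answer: $-1146824$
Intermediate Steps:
$J{\left(q,o \right)} = 6 q$
$v{\left(d \right)} = \frac{d}{3}$ ($v{\left(d \right)} = d \frac{1}{3} = \frac{d}{3}$)
$N{\left(k,l \right)} = 30 + 2 k$ ($N{\left(k,l \right)} = \left(6 \cdot 5 + k\right) + k = \left(30 + k\right) + k = 30 + 2 k$)
$- 40958 N{\left(v{\left(c \right)},a{\left(1 \right)} \right)} = - 40958 \left(30 + 2 \cdot \frac{1}{3} \left(-3\right)\right) = - 40958 \left(30 + 2 \left(-1\right)\right) = - 40958 \left(30 - 2\right) = \left(-40958\right) 28 = -1146824$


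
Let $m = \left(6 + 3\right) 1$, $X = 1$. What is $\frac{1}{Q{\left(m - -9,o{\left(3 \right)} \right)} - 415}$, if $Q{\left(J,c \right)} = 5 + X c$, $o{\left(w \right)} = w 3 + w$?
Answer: $- \frac{1}{398} \approx -0.0025126$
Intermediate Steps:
$o{\left(w \right)} = 4 w$ ($o{\left(w \right)} = 3 w + w = 4 w$)
$m = 9$ ($m = 9 \cdot 1 = 9$)
$Q{\left(J,c \right)} = 5 + c$ ($Q{\left(J,c \right)} = 5 + 1 c = 5 + c$)
$\frac{1}{Q{\left(m - -9,o{\left(3 \right)} \right)} - 415} = \frac{1}{\left(5 + 4 \cdot 3\right) - 415} = \frac{1}{\left(5 + 12\right) - 415} = \frac{1}{17 - 415} = \frac{1}{-398} = - \frac{1}{398}$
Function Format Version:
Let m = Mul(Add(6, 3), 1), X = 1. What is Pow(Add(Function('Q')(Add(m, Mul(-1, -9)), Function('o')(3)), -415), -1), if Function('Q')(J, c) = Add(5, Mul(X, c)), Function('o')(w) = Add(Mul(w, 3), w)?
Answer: Rational(-1, 398) ≈ -0.0025126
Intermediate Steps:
Function('o')(w) = Mul(4, w) (Function('o')(w) = Add(Mul(3, w), w) = Mul(4, w))
m = 9 (m = Mul(9, 1) = 9)
Function('Q')(J, c) = Add(5, c) (Function('Q')(J, c) = Add(5, Mul(1, c)) = Add(5, c))
Pow(Add(Function('Q')(Add(m, Mul(-1, -9)), Function('o')(3)), -415), -1) = Pow(Add(Add(5, Mul(4, 3)), -415), -1) = Pow(Add(Add(5, 12), -415), -1) = Pow(Add(17, -415), -1) = Pow(-398, -1) = Rational(-1, 398)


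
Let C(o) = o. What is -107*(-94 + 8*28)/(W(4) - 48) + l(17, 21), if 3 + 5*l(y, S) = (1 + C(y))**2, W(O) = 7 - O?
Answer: 16799/45 ≈ 373.31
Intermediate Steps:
l(y, S) = -3/5 + (1 + y)**2/5
-107*(-94 + 8*28)/(W(4) - 48) + l(17, 21) = -107*(-94 + 8*28)/((7 - 1*4) - 48) + (-3/5 + (1 + 17)**2/5) = -107*(-94 + 224)/((7 - 4) - 48) + (-3/5 + (1/5)*18**2) = -13910/(3 - 48) + (-3/5 + (1/5)*324) = -13910/(-45) + (-3/5 + 324/5) = -13910*(-1)/45 + 321/5 = -107*(-26/9) + 321/5 = 2782/9 + 321/5 = 16799/45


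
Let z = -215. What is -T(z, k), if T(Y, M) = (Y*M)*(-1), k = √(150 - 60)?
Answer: -645*√10 ≈ -2039.7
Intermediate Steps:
k = 3*√10 (k = √90 = 3*√10 ≈ 9.4868)
T(Y, M) = -M*Y (T(Y, M) = (M*Y)*(-1) = -M*Y)
-T(z, k) = -(-1)*3*√10*(-215) = -645*√10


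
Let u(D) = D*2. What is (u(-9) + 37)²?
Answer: 361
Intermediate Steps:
u(D) = 2*D
(u(-9) + 37)² = (2*(-9) + 37)² = (-18 + 37)² = 19² = 361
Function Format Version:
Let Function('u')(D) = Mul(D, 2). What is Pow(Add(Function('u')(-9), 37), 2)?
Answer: 361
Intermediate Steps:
Function('u')(D) = Mul(2, D)
Pow(Add(Function('u')(-9), 37), 2) = Pow(Add(Mul(2, -9), 37), 2) = Pow(Add(-18, 37), 2) = Pow(19, 2) = 361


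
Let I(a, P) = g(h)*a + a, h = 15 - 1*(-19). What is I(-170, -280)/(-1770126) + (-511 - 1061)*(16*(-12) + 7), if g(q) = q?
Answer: 257394024635/885063 ≈ 2.9082e+5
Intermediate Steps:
h = 34 (h = 15 + 19 = 34)
I(a, P) = 35*a (I(a, P) = 34*a + a = 35*a)
I(-170, -280)/(-1770126) + (-511 - 1061)*(16*(-12) + 7) = (35*(-170))/(-1770126) + (-511 - 1061)*(16*(-12) + 7) = -5950*(-1/1770126) - 1572*(-192 + 7) = 2975/885063 - 1572*(-185) = 2975/885063 + 290820 = 257394024635/885063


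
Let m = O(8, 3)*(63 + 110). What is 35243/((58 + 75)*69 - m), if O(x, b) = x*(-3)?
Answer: 35243/13329 ≈ 2.6441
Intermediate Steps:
O(x, b) = -3*x
m = -4152 (m = (-3*8)*(63 + 110) = -24*173 = -4152)
35243/((58 + 75)*69 - m) = 35243/((58 + 75)*69 - 1*(-4152)) = 35243/(133*69 + 4152) = 35243/(9177 + 4152) = 35243/13329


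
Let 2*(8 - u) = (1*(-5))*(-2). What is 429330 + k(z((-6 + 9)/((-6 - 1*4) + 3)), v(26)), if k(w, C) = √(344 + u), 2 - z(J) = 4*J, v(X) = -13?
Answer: 429330 + √347 ≈ 4.2935e+5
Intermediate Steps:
u = 3 (u = 8 - 1*(-5)*(-2)/2 = 8 - (-5)*(-2)/2 = 8 - ½*10 = 8 - 5 = 3)
z(J) = 2 - 4*J
k(w, C) = √347 (k(w, C) = √(344 + 3) = √347)
429330 + k(z((-6 + 9)/((-6 - 1*4) + 3)), v(26)) = 429330 + √347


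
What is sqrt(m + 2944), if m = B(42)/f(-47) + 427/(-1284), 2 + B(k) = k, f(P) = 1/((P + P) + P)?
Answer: I*sqrt(1111331211)/642 ≈ 51.926*I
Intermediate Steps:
f(P) = 1/(3*P) (f(P) = 1/(2*P + P) = 1/(3*P))
B(k) = -2 + k
m = -7242187/1284 (m = (-2 + 42)/(((1/3)/(-47))) + 427/(-1284) = 40/(((1/3)*(-1/47))) + 427*(-1/1284) = 40/(-1/141) - 427/1284 = 40*(-141) - 427/1284 = -5640 - 427/1284 = -7242187/1284 ≈ -5640.3)
sqrt(m + 2944) = sqrt(-7242187/1284 + 2944) = sqrt(-3462091/1284) = I*sqrt(1111331211)/642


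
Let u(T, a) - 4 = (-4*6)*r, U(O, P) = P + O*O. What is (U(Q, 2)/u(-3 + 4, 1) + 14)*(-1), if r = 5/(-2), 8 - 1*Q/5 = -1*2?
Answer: -1699/32 ≈ -53.094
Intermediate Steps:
Q = 50 (Q = 40 - (-5)*2 = 40 - 5*(-2) = 40 + 10 = 50)
r = -5/2 (r = 5*(-1/2) = -5/2 ≈ -2.5000)
U(O, P) = P + O**2
u(T, a) = 64 (u(T, a) = 4 - 4*6*(-5/2) = 4 - 24*(-5/2) = 4 + 60 = 64)
(U(Q, 2)/u(-3 + 4, 1) + 14)*(-1) = ((2 + 50**2)/64 + 14)*(-1) = ((2 + 2500)*(1/64) + 14)*(-1) = (2502*(1/64) + 14)*(-1) = (1251/32 + 14)*(-1) = (1699/32)*(-1) = -1699/32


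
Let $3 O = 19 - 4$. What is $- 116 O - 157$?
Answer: $-737$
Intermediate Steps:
$O = 5$ ($O = \frac{19 - 4}{3} = \frac{1}{3} \cdot 15 = 5$)
$- 116 O - 157 = \left(-116\right) 5 - 157 = -580 - 157 = -737$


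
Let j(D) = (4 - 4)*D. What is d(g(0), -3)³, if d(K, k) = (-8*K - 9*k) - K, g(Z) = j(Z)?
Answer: 19683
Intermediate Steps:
j(D) = 0 (j(D) = 0*D = 0)
g(Z) = 0
d(K, k) = -9*K - 9*k (d(K, k) = (-9*k - 8*K) - K = -9*K - 9*k)
d(g(0), -3)³ = (-9*0 - 9*(-3))³ = (0 + 27)³ = 27³ = 19683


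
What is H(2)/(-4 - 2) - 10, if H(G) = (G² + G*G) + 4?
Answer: -12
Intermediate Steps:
H(G) = 4 + 2*G² (H(G) = (G² + G²) + 4 = 2*G² + 4 = 4 + 2*G²)
H(2)/(-4 - 2) - 10 = (4 + 2*2²)/(-4 - 2) - 10 = (4 + 2*4)/(-6) - 10 = -(4 + 8)/6 - 10 = -⅙*12 - 10 = -2 - 10 = -12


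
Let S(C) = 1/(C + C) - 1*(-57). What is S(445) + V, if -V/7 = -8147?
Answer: 50806541/890 ≈ 57086.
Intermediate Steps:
V = 57029 (V = -7*(-8147) = 57029)
S(C) = 57 + 1/(2*C) (S(C) = 1/(2*C) + 57 = 57 + 1/(2*C))
S(445) + V = (57 + (1/2)/445) + 57029 = (57 + (1/2)*(1/445)) + 57029 = (57 + 1/890) + 57029 = 50731/890 + 57029 = 50806541/890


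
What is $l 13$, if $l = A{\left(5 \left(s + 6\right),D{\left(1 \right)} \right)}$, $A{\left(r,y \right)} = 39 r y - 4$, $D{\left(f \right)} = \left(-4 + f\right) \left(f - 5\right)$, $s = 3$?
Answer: $273728$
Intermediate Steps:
$D{\left(f \right)} = \left(-5 + f\right) \left(-4 + f\right)$ ($D{\left(f \right)} = \left(-4 + f\right) \left(-5 + f\right) = \left(-5 + f\right) \left(-4 + f\right)$)
$A{\left(r,y \right)} = -4 + 39 r y$ ($A{\left(r,y \right)} = 39 r y - 4 = -4 + 39 r y$)
$l = 21056$ ($l = -4 + 39 \cdot 5 \left(3 + 6\right) \left(20 + 1^{2} - 9\right) = -4 + 39 \cdot 5 \cdot 9 \left(20 + 1 - 9\right) = -4 + 39 \cdot 45 \cdot 12 = -4 + 21060 = 21056$)
$l 13 = 21056 \cdot 13 = 273728$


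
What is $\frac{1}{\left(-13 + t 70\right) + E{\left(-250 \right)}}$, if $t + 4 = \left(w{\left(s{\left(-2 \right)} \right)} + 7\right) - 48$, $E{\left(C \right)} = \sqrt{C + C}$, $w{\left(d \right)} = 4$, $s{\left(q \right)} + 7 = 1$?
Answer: $- \frac{2883}{8312189} - \frac{10 i \sqrt{5}}{8312189} \approx -0.00034684 - 2.6901 \cdot 10^{-6} i$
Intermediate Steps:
$s{\left(q \right)} = -6$ ($s{\left(q \right)} = -7 + 1 = -6$)
$E{\left(C \right)} = \sqrt{2} \sqrt{C}$ ($E{\left(C \right)} = \sqrt{2 C} = \sqrt{2} \sqrt{C}$)
$t = -41$ ($t = -4 + \left(\left(4 + 7\right) - 48\right) = -4 + \left(11 - 48\right) = -4 - 37 = -41$)
$\frac{1}{\left(-13 + t 70\right) + E{\left(-250 \right)}} = \frac{1}{\left(-13 - 2870\right) + \sqrt{2} \sqrt{-250}} = \frac{1}{\left(-13 - 2870\right) + \sqrt{2} \cdot 5 i \sqrt{10}} = \frac{1}{-2883 + 10 i \sqrt{5}}$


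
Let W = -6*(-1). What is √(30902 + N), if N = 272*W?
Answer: √32534 ≈ 180.37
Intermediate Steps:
W = 6
N = 1632 (N = 272*6 = 1632)
√(30902 + N) = √(30902 + 1632) = √32534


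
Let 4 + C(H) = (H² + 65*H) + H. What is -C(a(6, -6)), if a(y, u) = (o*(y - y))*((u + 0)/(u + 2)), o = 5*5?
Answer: 4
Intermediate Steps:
o = 25
a(y, u) = 0 (a(y, u) = (25*(y - y))*((u + 0)/(u + 2)) = (25*0)*(u/(2 + u)) = 0*(u/(2 + u)) = 0)
C(H) = -4 + H² + 66*H (C(H) = -4 + ((H² + 65*H) + H) = -4 + (H² + 66*H) = -4 + H² + 66*H)
-C(a(6, -6)) = -(-4 + 0² + 66*0) = -(-4 + 0 + 0) = -1*(-4) = 4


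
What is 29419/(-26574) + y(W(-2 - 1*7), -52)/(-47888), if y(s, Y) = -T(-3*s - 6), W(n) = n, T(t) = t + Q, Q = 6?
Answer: -704049787/636287856 ≈ -1.1065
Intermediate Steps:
T(t) = 6 + t (T(t) = t + 6 = 6 + t)
y(s, Y) = 3*s (y(s, Y) = -(6 + (-3*s - 6)) = -(6 + (-6 - 3*s)) = -(-3)*s = 3*s)
29419/(-26574) + y(W(-2 - 1*7), -52)/(-47888) = 29419/(-26574) + (3*(-2 - 1*7))/(-47888) = 29419*(-1/26574) + (3*(-2 - 7))*(-1/47888) = -29419/26574 + (3*(-9))*(-1/47888) = -29419/26574 - 27*(-1/47888) = -29419/26574 + 27/47888 = -704049787/636287856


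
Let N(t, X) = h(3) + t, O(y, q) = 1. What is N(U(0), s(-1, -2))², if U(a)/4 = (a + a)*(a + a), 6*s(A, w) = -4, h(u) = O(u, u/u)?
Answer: 1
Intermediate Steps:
h(u) = 1
s(A, w) = -⅔ (s(A, w) = (⅙)*(-4) = -⅔)
U(a) = 16*a² (U(a) = 4*((a + a)*(a + a)) = 4*((2*a)*(2*a)) = 4*(4*a²) = 16*a²)
N(t, X) = 1 + t
N(U(0), s(-1, -2))² = (1 + 16*0²)² = (1 + 16*0)² = (1 + 0)² = 1² = 1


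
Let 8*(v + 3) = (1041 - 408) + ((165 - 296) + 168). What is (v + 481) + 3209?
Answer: 15083/4 ≈ 3770.8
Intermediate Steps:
v = 323/4 (v = -3 + ((1041 - 408) + ((165 - 296) + 168))/8 = -3 + (633 + (-131 + 168))/8 = -3 + (633 + 37)/8 = -3 + (1/8)*670 = -3 + 335/4 = 323/4 ≈ 80.750)
(v + 481) + 3209 = (323/4 + 481) + 3209 = 2247/4 + 3209 = 15083/4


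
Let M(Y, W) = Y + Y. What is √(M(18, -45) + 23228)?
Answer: 4*√1454 ≈ 152.53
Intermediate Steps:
M(Y, W) = 2*Y
√(M(18, -45) + 23228) = √(2*18 + 23228) = √(36 + 23228) = √23264 = 4*√1454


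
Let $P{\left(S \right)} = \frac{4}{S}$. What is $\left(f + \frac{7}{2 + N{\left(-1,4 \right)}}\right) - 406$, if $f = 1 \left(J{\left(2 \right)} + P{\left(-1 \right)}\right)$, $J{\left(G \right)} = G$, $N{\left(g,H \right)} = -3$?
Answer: $-415$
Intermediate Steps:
$f = -2$ ($f = 1 \left(2 + \frac{4}{-1}\right) = 1 \left(2 + 4 \left(-1\right)\right) = 1 \left(2 - 4\right) = 1 \left(-2\right) = -2$)
$\left(f + \frac{7}{2 + N{\left(-1,4 \right)}}\right) - 406 = \left(-2 + \frac{7}{2 - 3}\right) - 406 = \left(-2 + \frac{7}{-1}\right) - 406 = \left(-2 + 7 \left(-1\right)\right) - 406 = \left(-2 - 7\right) - 406 = -9 - 406 = -415$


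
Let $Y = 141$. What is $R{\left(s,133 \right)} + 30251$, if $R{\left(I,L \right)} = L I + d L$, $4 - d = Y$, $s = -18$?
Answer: $9636$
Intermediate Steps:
$d = -137$ ($d = 4 - 141 = -137$)
$R{\left(I,L \right)} = - 137 L + I L$ ($R{\left(I,L \right)} = L I - 137 L = I L - 137 L = - 137 L + I L$)
$R{\left(s,133 \right)} + 30251 = 133 \left(-137 - 18\right) + 30251 = 133 \left(-155\right) + 30251 = -20615 + 30251 = 9636$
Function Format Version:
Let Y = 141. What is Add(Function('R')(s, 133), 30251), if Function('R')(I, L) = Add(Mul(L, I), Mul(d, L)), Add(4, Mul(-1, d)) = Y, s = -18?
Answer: 9636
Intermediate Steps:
d = -137 (d = Add(4, Mul(-1, 141)) = Add(4, -141) = -137)
Function('R')(I, L) = Add(Mul(-137, L), Mul(I, L)) (Function('R')(I, L) = Add(Mul(L, I), Mul(-137, L)) = Add(Mul(I, L), Mul(-137, L)) = Add(Mul(-137, L), Mul(I, L)))
Add(Function('R')(s, 133), 30251) = Add(Mul(133, Add(-137, -18)), 30251) = Add(Mul(133, -155), 30251) = Add(-20615, 30251) = 9636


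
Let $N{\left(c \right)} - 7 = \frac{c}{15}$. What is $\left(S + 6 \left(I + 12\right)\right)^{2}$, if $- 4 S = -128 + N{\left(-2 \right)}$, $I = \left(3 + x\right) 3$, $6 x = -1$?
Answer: $\frac{84584809}{3600} \approx 23496.0$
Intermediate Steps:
$x = - \frac{1}{6}$ ($x = \frac{1}{6} \left(-1\right) = - \frac{1}{6} \approx -0.16667$)
$I = \frac{17}{2}$ ($I = \left(3 - \frac{1}{6}\right) 3 = \frac{17}{6} \cdot 3 = \frac{17}{2} \approx 8.5$)
$N{\left(c \right)} = 7 + \frac{c}{15}$
$S = \frac{1817}{60}$ ($S = - \frac{-128 + \left(7 + \frac{1}{15} \left(-2\right)\right)}{4} = - \frac{-128 + \left(7 - \frac{2}{15}\right)}{4} = - \frac{-128 + \frac{103}{15}}{4} = \left(- \frac{1}{4}\right) \left(- \frac{1817}{15}\right) = \frac{1817}{60} \approx 30.283$)
$\left(S + 6 \left(I + 12\right)\right)^{2} = \left(\frac{1817}{60} + 6 \left(\frac{17}{2} + 12\right)\right)^{2} = \left(\frac{1817}{60} + 6 \cdot \frac{41}{2}\right)^{2} = \left(\frac{1817}{60} + 123\right)^{2} = \left(\frac{9197}{60}\right)^{2} = \frac{84584809}{3600}$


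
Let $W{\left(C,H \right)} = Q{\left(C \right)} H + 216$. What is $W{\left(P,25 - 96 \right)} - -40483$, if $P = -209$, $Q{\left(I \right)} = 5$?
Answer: $40344$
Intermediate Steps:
$W{\left(C,H \right)} = 216 + 5 H$ ($W{\left(C,H \right)} = 5 H + 216 = 216 + 5 H$)
$W{\left(P,25 - 96 \right)} - -40483 = \left(216 + 5 \left(25 - 96\right)\right) - -40483 = \left(216 + 5 \left(-71\right)\right) + 40483 = \left(216 - 355\right) + 40483 = -139 + 40483 = 40344$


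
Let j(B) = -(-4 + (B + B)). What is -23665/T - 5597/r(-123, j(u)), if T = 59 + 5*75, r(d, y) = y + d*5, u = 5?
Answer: -12266867/269514 ≈ -45.515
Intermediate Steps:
j(B) = 4 - 2*B (j(B) = -(-4 + 2*B) = 4 - 2*B)
r(d, y) = y + 5*d
T = 434 (T = 59 + 375 = 434)
-23665/T - 5597/r(-123, j(u)) = -23665/434 - 5597/((4 - 2*5) + 5*(-123)) = -23665*1/434 - 5597/((4 - 10) - 615) = -23665/434 - 5597/(-6 - 615) = -23665/434 - 5597/(-621) = -23665/434 - 5597*(-1/621) = -23665/434 + 5597/621 = -12266867/269514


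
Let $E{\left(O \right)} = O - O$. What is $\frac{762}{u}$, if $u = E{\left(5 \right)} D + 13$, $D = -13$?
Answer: $\frac{762}{13} \approx 58.615$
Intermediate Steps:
$E{\left(O \right)} = 0$
$u = 13$ ($u = 0 \left(-13\right) + 13 = 0 + 13 = 13$)
$\frac{762}{u} = \frac{762}{13}$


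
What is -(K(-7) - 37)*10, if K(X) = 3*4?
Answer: 250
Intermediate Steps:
K(X) = 12
-(K(-7) - 37)*10 = -(12 - 37)*10 = -(-25)*10 = -1*(-250) = 250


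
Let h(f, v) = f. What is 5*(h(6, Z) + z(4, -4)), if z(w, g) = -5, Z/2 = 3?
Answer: 5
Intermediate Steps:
Z = 6 (Z = 2*3 = 6)
5*(h(6, Z) + z(4, -4)) = 5*(6 - 5) = 5*1 = 5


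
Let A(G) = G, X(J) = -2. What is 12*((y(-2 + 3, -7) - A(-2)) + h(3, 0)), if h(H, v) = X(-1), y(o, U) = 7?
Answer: 84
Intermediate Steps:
h(H, v) = -2
12*((y(-2 + 3, -7) - A(-2)) + h(3, 0)) = 12*((7 - 1*(-2)) - 2) = 12*((7 + 2) - 2) = 12*(9 - 2) = 12*7 = 84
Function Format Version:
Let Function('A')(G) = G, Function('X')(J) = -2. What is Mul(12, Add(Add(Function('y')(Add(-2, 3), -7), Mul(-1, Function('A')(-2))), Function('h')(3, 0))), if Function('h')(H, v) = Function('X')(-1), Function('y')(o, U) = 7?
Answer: 84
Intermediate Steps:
Function('h')(H, v) = -2
Mul(12, Add(Add(Function('y')(Add(-2, 3), -7), Mul(-1, Function('A')(-2))), Function('h')(3, 0))) = Mul(12, Add(Add(7, Mul(-1, -2)), -2)) = Mul(12, Add(Add(7, 2), -2)) = Mul(12, Add(9, -2)) = Mul(12, 7) = 84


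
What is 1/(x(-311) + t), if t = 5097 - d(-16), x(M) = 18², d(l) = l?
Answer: 1/5437 ≈ 0.00018393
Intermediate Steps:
x(M) = 324
t = 5113 (t = 5097 - 1*(-16) = 5097 + 16 = 5113)
1/(x(-311) + t) = 1/(324 + 5113) = 1/5437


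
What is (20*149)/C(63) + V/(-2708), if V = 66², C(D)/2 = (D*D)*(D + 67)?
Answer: -56088260/34931169 ≈ -1.6057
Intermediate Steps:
C(D) = 2*D²*(67 + D) (C(D) = 2*((D*D)*(D + 67)) = 2*(D²*(67 + D)) = 2*D²*(67 + D))
V = 4356
(20*149)/C(63) + V/(-2708) = (20*149)/((2*63²*(67 + 63))) + 4356/(-2708) = 2980/((2*3969*130)) + 4356*(-1/2708) = 2980/1031940 - 1089/677 = 2980*(1/1031940) - 1089/677 = 149/51597 - 1089/677 = -56088260/34931169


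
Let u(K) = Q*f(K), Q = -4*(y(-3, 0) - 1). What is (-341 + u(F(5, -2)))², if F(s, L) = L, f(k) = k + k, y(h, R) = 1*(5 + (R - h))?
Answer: 52441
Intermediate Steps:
y(h, R) = 5 + R - h (y(h, R) = 1*(5 + R - h) = 5 + R - h)
f(k) = 2*k
Q = -28 (Q = -4*((5 + 0 - 1*(-3)) - 1) = -4*((5 + 0 + 3) - 1) = -4*(8 - 1) = -4*7 = -28)
u(K) = -56*K
(-341 + u(F(5, -2)))² = (-341 - 56*(-2))² = (-341 + 112)² = (-229)² = 52441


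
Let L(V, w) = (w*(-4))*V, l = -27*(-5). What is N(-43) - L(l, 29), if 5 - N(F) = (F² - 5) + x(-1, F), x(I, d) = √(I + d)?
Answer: 13821 - 2*I*√11 ≈ 13821.0 - 6.6332*I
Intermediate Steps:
N(F) = 10 - F² - √(-1 + F) (N(F) = 5 - ((F² - 5) + √(-1 + F)) = 5 - ((-5 + F²) + √(-1 + F)) = 5 - (-5 + F² + √(-1 + F)) = 5 + (5 - F² - √(-1 + F)) = 10 - F² - √(-1 + F))
l = 135
L(V, w) = -4*V*w (L(V, w) = (-4*w)*V = -4*V*w)
N(-43) - L(l, 29) = (10 - 1*(-43)² - √(-1 - 43)) - (-4)*135*29 = (10 - 1*1849 - √(-44)) - 1*(-15660) = (10 - 1849 - 2*I*√11) + 15660 = (-1839 - 2*I*√11) + 15660 = 13821 - 2*I*√11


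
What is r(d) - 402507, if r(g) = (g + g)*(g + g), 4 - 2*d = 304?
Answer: -312507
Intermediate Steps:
d = -150 (d = 2 - ½*304 = 2 - 152 = -150)
r(g) = 4*g² (r(g) = (2*g)*(2*g) = 4*g²)
r(d) - 402507 = 4*(-150)² - 402507 = 4*22500 - 402507 = 90000 - 402507 = -312507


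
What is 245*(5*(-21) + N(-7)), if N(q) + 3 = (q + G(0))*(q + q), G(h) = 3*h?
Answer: -2450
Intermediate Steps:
N(q) = -3 + 2*q² (N(q) = -3 + (q + 3*0)*(q + q) = -3 + (q + 0)*(2*q) = -3 + q*(2*q) = -3 + 2*q²)
245*(5*(-21) + N(-7)) = 245*(5*(-21) + (-3 + 2*(-7)²)) = 245*(-105 + (-3 + 2*49)) = 245*(-105 + (-3 + 98)) = 245*(-105 + 95) = 245*(-10) = -2450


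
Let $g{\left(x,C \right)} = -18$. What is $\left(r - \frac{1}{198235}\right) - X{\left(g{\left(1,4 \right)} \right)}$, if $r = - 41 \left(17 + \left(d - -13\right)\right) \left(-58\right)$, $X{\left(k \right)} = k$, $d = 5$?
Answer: $\frac{16502667279}{198235} \approx 83248.0$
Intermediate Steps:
$r = 83230$ ($r = - 41 \left(17 + \left(5 - -13\right)\right) \left(-58\right) = - 41 \left(17 + \left(5 + 13\right)\right) \left(-58\right) = - 41 \left(17 + 18\right) \left(-58\right) = \left(-41\right) 35 \left(-58\right) = \left(-1435\right) \left(-58\right) = 83230$)
$\left(r - \frac{1}{198235}\right) - X{\left(g{\left(1,4 \right)} \right)} = \left(83230 - \frac{1}{198235}\right) - -18 = \left(83230 - \frac{1}{198235}\right) + 18 = \frac{16499099049}{198235} + 18 = \frac{16502667279}{198235}$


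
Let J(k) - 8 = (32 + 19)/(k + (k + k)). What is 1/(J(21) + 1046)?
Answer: 21/22151 ≈ 0.00094804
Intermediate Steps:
J(k) = 8 + 17/k (J(k) = 8 + (32 + 19)/(k + (k + k)) = 8 + 51/(k + 2*k) = 8 + 51/((3*k)) = 8 + 51*(1/(3*k)) = 8 + 17/k)
1/(J(21) + 1046) = 1/((8 + 17/21) + 1046) = 1/(185/21 + 1046) = 1/(22151/21) = 21/22151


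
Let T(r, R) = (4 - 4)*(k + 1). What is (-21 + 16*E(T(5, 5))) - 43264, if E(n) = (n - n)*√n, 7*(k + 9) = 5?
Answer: -43285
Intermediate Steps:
k = -58/7 (k = -9 + (⅐)*5 = -9 + 5/7 = -58/7 ≈ -8.2857)
T(r, R) = 0 (T(r, R) = (4 - 4)*(-58/7 + 1) = 0*(-51/7) = 0)
E(n) = 0 (E(n) = 0*√n = 0)
(-21 + 16*E(T(5, 5))) - 43264 = (-21 + 16*0) - 43264 = (-21 + 0) - 43264 = -21 - 43264 = -43285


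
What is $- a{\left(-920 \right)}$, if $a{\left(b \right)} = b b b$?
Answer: $778688000$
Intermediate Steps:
$a{\left(b \right)} = b^{3}$ ($a{\left(b \right)} = b^{2} b = b^{3}$)
$- a{\left(-920 \right)} = - \left(-920\right)^{3} = \left(-1\right) \left(-778688000\right) = 778688000$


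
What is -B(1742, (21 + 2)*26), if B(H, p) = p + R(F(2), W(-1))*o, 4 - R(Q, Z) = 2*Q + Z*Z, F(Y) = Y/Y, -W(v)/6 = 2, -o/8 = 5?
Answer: -6278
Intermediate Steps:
o = -40 (o = -8*5 = -40)
W(v) = -12 (W(v) = -6*2 = -12)
F(Y) = 1
R(Q, Z) = 4 - Z² - 2*Q (R(Q, Z) = 4 - (2*Q + Z*Z) = 4 - (2*Q + Z²) = 4 - (Z² + 2*Q) = 4 + (-Z² - 2*Q) = 4 - Z² - 2*Q)
B(H, p) = 5680 + p (B(H, p) = p + (4 - 1*(-12)² - 2*1)*(-40) = p + (4 - 1*144 - 2)*(-40) = p + (4 - 144 - 2)*(-40) = p - 142*(-40) = p + 5680 = 5680 + p)
-B(1742, (21 + 2)*26) = -(5680 + (21 + 2)*26) = -(5680 + 23*26) = -(5680 + 598) = -1*6278 = -6278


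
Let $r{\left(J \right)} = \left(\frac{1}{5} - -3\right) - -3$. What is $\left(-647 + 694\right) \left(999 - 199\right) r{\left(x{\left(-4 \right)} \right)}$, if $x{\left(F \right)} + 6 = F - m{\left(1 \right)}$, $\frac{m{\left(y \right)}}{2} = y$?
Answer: $233120$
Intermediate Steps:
$m{\left(y \right)} = 2 y$
$x{\left(F \right)} = -8 + F$ ($x{\left(F \right)} = -6 + \left(F - 2 \cdot 1\right) = -6 + \left(F - 2\right) = -6 + \left(-2 + F\right) = -8 + F$)
$r{\left(J \right)} = \frac{31}{5}$ ($r{\left(J \right)} = \left(\frac{1}{5} + 3\right) + 3 = \frac{16}{5} + 3 = \frac{31}{5}$)
$\left(-647 + 694\right) \left(999 - 199\right) r{\left(x{\left(-4 \right)} \right)} = \left(-647 + 694\right) \left(999 - 199\right) \frac{31}{5} = 47 \cdot 800 \cdot \frac{31}{5} = 37600 \cdot \frac{31}{5} = 233120$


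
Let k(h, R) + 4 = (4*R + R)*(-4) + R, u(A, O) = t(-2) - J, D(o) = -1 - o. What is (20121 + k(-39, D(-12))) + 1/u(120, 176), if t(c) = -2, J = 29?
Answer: 617147/31 ≈ 19908.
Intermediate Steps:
u(A, O) = -31 (u(A, O) = -2 - 1*29 = -2 - 29 = -31)
k(h, R) = -4 - 19*R (k(h, R) = -4 + ((4*R + R)*(-4) + R) = -4 + ((5*R)*(-4) + R) = -4 + (-20*R + R) = -4 - 19*R)
(20121 + k(-39, D(-12))) + 1/u(120, 176) = (20121 + (-4 - 19*(-1 - 1*(-12)))) + 1/(-31) = (20121 + (-4 - 19*(-1 + 12))) - 1/31 = (20121 + (-4 - 19*11)) - 1/31 = (20121 + (-4 - 209)) - 1/31 = (20121 - 213) - 1/31 = 19908 - 1/31 = 617147/31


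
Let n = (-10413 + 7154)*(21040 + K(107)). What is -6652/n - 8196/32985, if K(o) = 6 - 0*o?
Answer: -93655887154/377067554715 ≈ -0.24838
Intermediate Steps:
K(o) = 6 (K(o) = 6 - 1*0 = 6 + 0 = 6)
n = -68588914 (n = (-10413 + 7154)*(21040 + 6) = -3259*21046 = -68588914)
-6652/n - 8196/32985 = -6652/(-68588914) - 8196/32985 = -6652*(-1/68588914) - 8196*1/32985 = 3326/34294457 - 2732/10995 = -93655887154/377067554715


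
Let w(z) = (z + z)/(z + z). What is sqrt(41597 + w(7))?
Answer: 3*sqrt(4622) ≈ 203.96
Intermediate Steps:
w(z) = 1 (w(z) = (2*z)/((2*z)) = (2*z)*(1/(2*z)) = 1)
sqrt(41597 + w(7)) = sqrt(41597 + 1) = sqrt(41598) = 3*sqrt(4622)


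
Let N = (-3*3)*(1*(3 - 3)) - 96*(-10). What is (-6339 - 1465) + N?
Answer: -6844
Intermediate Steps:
N = 960 (N = -9*0 + 960 = 0 + 960 = 960)
(-6339 - 1465) + N = (-6339 - 1465) + 960 = -7804 + 960 = -6844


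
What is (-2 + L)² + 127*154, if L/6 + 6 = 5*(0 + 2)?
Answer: 20042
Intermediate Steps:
L = 24 (L = -36 + 6*(5*(0 + 2)) = -36 + 6*(5*2) = -36 + 6*10 = -36 + 60 = 24)
(-2 + L)² + 127*154 = (-2 + 24)² + 127*154 = 22² + 19558 = 484 + 19558 = 20042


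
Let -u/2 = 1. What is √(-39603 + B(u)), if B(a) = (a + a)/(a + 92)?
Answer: I*√8910685/15 ≈ 199.01*I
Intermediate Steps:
u = -2 (u = -2*1 = -2)
B(a) = 2*a/(92 + a) (B(a) = (2*a)/(92 + a) = 2*a/(92 + a))
√(-39603 + B(u)) = √(-39603 + 2*(-2)/(92 - 2)) = √(-39603 + 2*(-2)/90) = √(-39603 + 2*(-2)*(1/90)) = √(-39603 - 2/45) = √(-1782137/45) = I*√8910685/15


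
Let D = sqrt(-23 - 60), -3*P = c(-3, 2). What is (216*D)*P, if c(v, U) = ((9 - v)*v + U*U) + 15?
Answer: 1224*I*sqrt(83) ≈ 11151.0*I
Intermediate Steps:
c(v, U) = 15 + U**2 + v*(9 - v) (c(v, U) = (v*(9 - v) + U**2) + 15 = (U**2 + v*(9 - v)) + 15 = 15 + U**2 + v*(9 - v))
P = 17/3 (P = -(15 + 2**2 - 1*(-3)**2 + 9*(-3))/3 = -(15 + 4 - 1*9 - 27)/3 = -(15 + 4 - 9 - 27)/3 = -1/3*(-17) = 17/3 ≈ 5.6667)
D = I*sqrt(83) (D = sqrt(-83) = I*sqrt(83) ≈ 9.1104*I)
(216*D)*P = (216*(I*sqrt(83)))*(17/3) = (216*I*sqrt(83))*(17/3) = 1224*I*sqrt(83)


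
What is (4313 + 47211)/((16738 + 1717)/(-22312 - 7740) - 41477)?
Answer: -1548399248/1246485259 ≈ -1.2422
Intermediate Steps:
(4313 + 47211)/((16738 + 1717)/(-22312 - 7740) - 41477) = 51524/(18455/(-30052) - 41477) = 51524/(18455*(-1/30052) - 41477) = 51524/(-18455/30052 - 41477) = 51524/(-1246485259/30052) = 51524*(-30052/1246485259) = -1548399248/1246485259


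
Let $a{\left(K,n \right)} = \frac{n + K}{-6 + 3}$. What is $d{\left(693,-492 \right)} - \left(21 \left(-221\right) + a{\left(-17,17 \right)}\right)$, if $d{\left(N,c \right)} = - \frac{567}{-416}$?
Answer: $\frac{1931223}{416} \approx 4642.4$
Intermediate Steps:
$d{\left(N,c \right)} = \frac{567}{416}$ ($d{\left(N,c \right)} = \left(-567\right) \left(- \frac{1}{416}\right) = \frac{567}{416}$)
$a{\left(K,n \right)} = - \frac{K}{3} - \frac{n}{3}$ ($a{\left(K,n \right)} = \frac{K + n}{-3} = \left(K + n\right) \left(- \frac{1}{3}\right) = - \frac{K}{3} - \frac{n}{3}$)
$d{\left(693,-492 \right)} - \left(21 \left(-221\right) + a{\left(-17,17 \right)}\right) = \frac{567}{416} - \left(21 \left(-221\right) - 0\right) = \frac{567}{416} - \left(-4641 + \left(\frac{17}{3} - \frac{17}{3}\right)\right) = \frac{567}{416} - \left(-4641 + 0\right) = \frac{567}{416} - -4641 = \frac{567}{416} + 4641 = \frac{1931223}{416}$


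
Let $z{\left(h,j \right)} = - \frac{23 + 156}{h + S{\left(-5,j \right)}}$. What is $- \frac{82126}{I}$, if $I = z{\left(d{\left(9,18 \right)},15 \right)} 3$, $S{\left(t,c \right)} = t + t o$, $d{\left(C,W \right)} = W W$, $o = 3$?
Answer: $\frac{24966304}{537} \approx 46492.0$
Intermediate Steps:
$d{\left(C,W \right)} = W^{2}$
$S{\left(t,c \right)} = 4 t$ ($S{\left(t,c \right)} = t + t 3 = t + 3 t = 4 t$)
$z{\left(h,j \right)} = - \frac{179}{-20 + h}$ ($z{\left(h,j \right)} = - \frac{23 + 156}{h + 4 \left(-5\right)} = - \frac{179}{h - 20} = - \frac{179}{-20 + h}$)
$I = - \frac{537}{304}$ ($I = - \frac{179}{-20 + 18^{2}} \cdot 3 = - \frac{179}{-20 + 324} \cdot 3 = - \frac{179}{304} \cdot 3 = \left(-179\right) \frac{1}{304} \cdot 3 = \left(- \frac{179}{304}\right) 3 = - \frac{537}{304} \approx -1.7664$)
$- \frac{82126}{I} = - \frac{82126}{- \frac{537}{304}} = \left(-82126\right) \left(- \frac{304}{537}\right) = \frac{24966304}{537}$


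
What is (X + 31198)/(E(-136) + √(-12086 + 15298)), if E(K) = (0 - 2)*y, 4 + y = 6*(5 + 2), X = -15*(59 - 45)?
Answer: -588772/641 - 15494*√803/641 ≈ -1603.5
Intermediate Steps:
X = -210 (X = -15*14 = -210)
y = 38 (y = -4 + 6*(5 + 2) = -4 + 6*7 = -4 + 42 = 38)
E(K) = -76 (E(K) = (0 - 2)*38 = -2*38 = -76)
(X + 31198)/(E(-136) + √(-12086 + 15298)) = (-210 + 31198)/(-76 + √(-12086 + 15298)) = 30988/(-76 + √3212) = 30988/(-76 + 2*√803)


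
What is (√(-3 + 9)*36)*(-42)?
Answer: -1512*√6 ≈ -3703.6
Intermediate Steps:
(√(-3 + 9)*36)*(-42) = (√6*36)*(-42) = (36*√6)*(-42) = -1512*√6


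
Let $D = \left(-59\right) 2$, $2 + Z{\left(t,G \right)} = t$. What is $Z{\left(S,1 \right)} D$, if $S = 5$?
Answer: $-354$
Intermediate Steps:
$Z{\left(t,G \right)} = -2 + t$
$D = -118$
$Z{\left(S,1 \right)} D = \left(-2 + 5\right) \left(-118\right) = 3 \left(-118\right) = -354$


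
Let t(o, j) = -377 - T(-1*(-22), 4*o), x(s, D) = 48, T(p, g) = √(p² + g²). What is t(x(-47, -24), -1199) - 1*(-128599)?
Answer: 128222 - 2*√9337 ≈ 1.2803e+5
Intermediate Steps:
T(p, g) = √(g² + p²)
t(o, j) = -377 - √(484 + 16*o²) (t(o, j) = -377 - √((4*o)² + (-1*(-22))²) = -377 - √(16*o² + 22²) = -377 - √(16*o² + 484) = -377 - √(484 + 16*o²))
t(x(-47, -24), -1199) - 1*(-128599) = (-377 - 2*√(121 + 4*48²)) - 1*(-128599) = (-377 - 2*√(121 + 4*2304)) + 128599 = (-377 - 2*√(121 + 9216)) + 128599 = (-377 - 2*√9337) + 128599 = 128222 - 2*√9337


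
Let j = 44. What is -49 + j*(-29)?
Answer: -1325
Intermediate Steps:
-49 + j*(-29) = -49 + 44*(-29) = -49 - 1276 = -1325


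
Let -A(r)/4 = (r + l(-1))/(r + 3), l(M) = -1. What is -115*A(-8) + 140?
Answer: 968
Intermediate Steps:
A(r) = -4*(-1 + r)/(3 + r) (A(r) = -4*(r - 1)/(r + 3) = -4*(-1 + r)/(3 + r))
-115*A(-8) + 140 = -460*(1 - 1*(-8))/(3 - 8) + 140 = -460*(1 + 8)/(-5) + 140 = -460*(-1)*9/5 + 140 = -115*(-36/5) + 140 = 828 + 140 = 968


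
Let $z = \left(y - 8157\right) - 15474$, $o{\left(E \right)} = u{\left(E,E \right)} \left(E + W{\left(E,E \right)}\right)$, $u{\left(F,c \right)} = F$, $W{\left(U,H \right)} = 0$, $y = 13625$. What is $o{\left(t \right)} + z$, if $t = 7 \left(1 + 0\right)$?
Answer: $-9957$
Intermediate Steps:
$t = 7$ ($t = 7 \cdot 1 = 7$)
$o{\left(E \right)} = E^{2}$ ($o{\left(E \right)} = E \left(E + 0\right) = E E = E^{2}$)
$z = -10006$ ($z = \left(13625 - 8157\right) - 15474 = 5468 - 15474 = -10006$)
$o{\left(t \right)} + z = 7^{2} - 10006 = 49 - 10006 = -9957$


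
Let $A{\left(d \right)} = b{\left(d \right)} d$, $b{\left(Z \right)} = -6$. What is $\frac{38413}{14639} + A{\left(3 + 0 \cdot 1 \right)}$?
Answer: $- \frac{225089}{14639} \approx -15.376$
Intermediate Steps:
$A{\left(d \right)} = - 6 d$
$\frac{38413}{14639} + A{\left(3 + 0 \cdot 1 \right)} = \frac{38413}{14639} - 6 \left(3 + 0 \cdot 1\right) = 38413 \cdot \frac{1}{14639} - 6 \left(3 + 0\right) = \frac{38413}{14639} - 18 = - \frac{225089}{14639}$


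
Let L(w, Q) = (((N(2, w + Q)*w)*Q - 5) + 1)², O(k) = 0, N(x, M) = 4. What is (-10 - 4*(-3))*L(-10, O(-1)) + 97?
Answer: 129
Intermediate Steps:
L(w, Q) = (-4 + 4*Q*w)² (L(w, Q) = (((4*w)*Q - 5) + 1)² = ((4*Q*w - 5) + 1)² = ((-5 + 4*Q*w) + 1)² = (-4 + 4*Q*w)²)
(-10 - 4*(-3))*L(-10, O(-1)) + 97 = (-10 - 4*(-3))*(16*(-1 + 0*(-10))²) + 97 = (-10 + 12)*(16*(-1 + 0)²) + 97 = 2*(16*(-1)²) + 97 = 2*(16*1) + 97 = 2*16 + 97 = 32 + 97 = 129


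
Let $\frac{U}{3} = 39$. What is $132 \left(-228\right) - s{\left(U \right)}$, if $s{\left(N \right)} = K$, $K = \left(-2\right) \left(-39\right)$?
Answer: $-30174$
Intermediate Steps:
$U = 117$ ($U = 3 \cdot 39 = 117$)
$K = 78$
$s{\left(N \right)} = 78$
$132 \left(-228\right) - s{\left(U \right)} = 132 \left(-228\right) - 78 = -30096 - 78 = -30174$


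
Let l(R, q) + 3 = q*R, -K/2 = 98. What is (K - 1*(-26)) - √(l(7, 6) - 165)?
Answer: -170 - 3*I*√14 ≈ -170.0 - 11.225*I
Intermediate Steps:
K = -196 (K = -2*98 = -196)
l(R, q) = -3 + R*q (l(R, q) = -3 + q*R = -3 + R*q)
(K - 1*(-26)) - √(l(7, 6) - 165) = (-196 - 1*(-26)) - √((-3 + 7*6) - 165) = (-196 + 26) - √((-3 + 42) - 165) = -170 - √(39 - 165) = -170 - √(-126) = -170 - 3*I*√14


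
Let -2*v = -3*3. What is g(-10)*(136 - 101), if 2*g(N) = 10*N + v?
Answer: -6685/4 ≈ -1671.3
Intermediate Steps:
v = 9/2 (v = -(-3)*3/2 = -½*(-9) = 9/2 ≈ 4.5000)
g(N) = 9/4 + 5*N (g(N) = (10*N + 9/2)/2 = (9/2 + 10*N)/2 = 9/4 + 5*N)
g(-10)*(136 - 101) = (9/4 + 5*(-10))*(136 - 101) = (9/4 - 50)*35 = -191/4*35 = -6685/4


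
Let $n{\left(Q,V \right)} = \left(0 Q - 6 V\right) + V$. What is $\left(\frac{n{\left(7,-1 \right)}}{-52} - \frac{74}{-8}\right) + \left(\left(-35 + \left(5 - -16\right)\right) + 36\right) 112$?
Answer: $\frac{32151}{13} \approx 2473.2$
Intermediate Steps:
$n{\left(Q,V \right)} = - 5 V$ ($n{\left(Q,V \right)} = \left(0 - 6 V\right) + V = - 6 V + V = - 5 V$)
$\left(\frac{n{\left(7,-1 \right)}}{-52} - \frac{74}{-8}\right) + \left(\left(-35 + \left(5 - -16\right)\right) + 36\right) 112 = \left(\frac{\left(-5\right) \left(-1\right)}{-52} - \frac{74}{-8}\right) + \left(\left(-35 + \left(5 - -16\right)\right) + 36\right) 112 = \left(5 \left(- \frac{1}{52}\right) - - \frac{37}{4}\right) + \left(\left(-35 + \left(5 + 16\right)\right) + 36\right) 112 = \left(- \frac{5}{52} + \frac{37}{4}\right) + \left(\left(-35 + 21\right) + 36\right) 112 = \frac{119}{13} + \left(-14 + 36\right) 112 = \frac{119}{13} + 22 \cdot 112 = \frac{119}{13} + 2464 = \frac{32151}{13}$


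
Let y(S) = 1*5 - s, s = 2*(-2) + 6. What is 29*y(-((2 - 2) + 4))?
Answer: 87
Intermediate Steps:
s = 2 (s = -4 + 6 = 2)
y(S) = 3 (y(S) = 1*5 - 1*2 = 5 - 2 = 3)
29*y(-((2 - 2) + 4)) = 29*3 = 87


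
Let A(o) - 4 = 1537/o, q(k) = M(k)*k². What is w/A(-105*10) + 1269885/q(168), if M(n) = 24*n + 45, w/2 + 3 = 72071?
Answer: 5804968522639385/102143135808 ≈ 56832.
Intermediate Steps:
w = 144136 (w = -6 + 2*72071 = -6 + 144142 = 144136)
M(n) = 45 + 24*n
q(k) = k²*(45 + 24*k) (q(k) = (45 + 24*k)*k² = k²*(45 + 24*k))
A(o) = 4 + 1537/o
w/A(-105*10) + 1269885/q(168) = 144136/(4 + 1537/((-105*10))) + 1269885/((168²*(45 + 24*168))) = 144136/(4 + 1537/(-1050)) + 1269885/((28224*(45 + 4032))) = 144136/(4 + 1537*(-1/1050)) + 1269885/((28224*4077)) = 144136/(4 - 1537/1050) + 1269885/115069248 = 144136/(2663/1050) + 1269885*(1/115069248) = 144136*(1050/2663) + 423295/38356416 = 151342800/2663 + 423295/38356416 = 5804968522639385/102143135808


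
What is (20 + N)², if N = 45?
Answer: 4225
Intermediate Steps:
(20 + N)² = (20 + 45)² = 65² = 4225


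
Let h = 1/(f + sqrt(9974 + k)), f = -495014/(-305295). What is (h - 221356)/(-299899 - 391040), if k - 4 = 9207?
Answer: 395760975090105444854/1235325413647536108831 - 10356115225*sqrt(19185)/137258379294170678759 ≈ 0.32037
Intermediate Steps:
k = 9211 (k = 4 + 9207 = 9211)
f = 495014/305295 (f = -495014*(-1/305295) = 495014/305295 ≈ 1.6214)
h = 1/(495014/305295 + sqrt(19185)) (h = 1/(495014/305295 + sqrt(9974 + 9211)) = 1/(495014/305295 + sqrt(19185)) ≈ 0.0071362)
(h - 221356)/(-299899 - 391040) = ((-151125299130/1787893596464429 + 93205037025*sqrt(19185)/1787893596464429) - 221356)/(-299899 - 391040) = (-395760975090105444854/1787893596464429 + 93205037025*sqrt(19185)/1787893596464429)/(-690939) = (-395760975090105444854/1787893596464429 + 93205037025*sqrt(19185)/1787893596464429)*(-1/690939) = 395760975090105444854/1235325413647536108831 - 10356115225*sqrt(19185)/137258379294170678759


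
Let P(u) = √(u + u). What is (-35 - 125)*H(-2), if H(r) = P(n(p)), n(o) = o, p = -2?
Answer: -320*I ≈ -320.0*I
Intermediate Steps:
P(u) = √2*√u (P(u) = √(2*u) = √2*√u)
H(r) = 2*I (H(r) = √2*√(-2) = √2*(I*√2) = 2*I)
(-35 - 125)*H(-2) = (-35 - 125)*(2*I) = -320*I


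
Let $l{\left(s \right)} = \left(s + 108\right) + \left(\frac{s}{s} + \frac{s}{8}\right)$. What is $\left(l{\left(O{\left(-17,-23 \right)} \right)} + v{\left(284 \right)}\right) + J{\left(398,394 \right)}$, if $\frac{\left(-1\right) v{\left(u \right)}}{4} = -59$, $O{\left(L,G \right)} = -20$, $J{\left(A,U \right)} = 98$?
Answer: $\frac{841}{2} \approx 420.5$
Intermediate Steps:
$l{\left(s \right)} = 109 + \frac{9 s}{8}$ ($l{\left(s \right)} = \left(108 + s\right) + \left(1 + s \frac{1}{8}\right) = \left(108 + s\right) + \left(1 + \frac{s}{8}\right) = 109 + \frac{9 s}{8}$)
$v{\left(u \right)} = 236$ ($v{\left(u \right)} = \left(-4\right) \left(-59\right) = 236$)
$\left(l{\left(O{\left(-17,-23 \right)} \right)} + v{\left(284 \right)}\right) + J{\left(398,394 \right)} = \left(\left(109 + \frac{9}{8} \left(-20\right)\right) + 236\right) + 98 = \left(\left(109 - \frac{45}{2}\right) + 236\right) + 98 = \left(\frac{173}{2} + 236\right) + 98 = \frac{645}{2} + 98 = \frac{841}{2}$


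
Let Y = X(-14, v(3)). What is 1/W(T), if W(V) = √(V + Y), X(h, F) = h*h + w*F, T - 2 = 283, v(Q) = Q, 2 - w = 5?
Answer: √118/236 ≈ 0.046029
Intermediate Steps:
w = -3 (w = 2 - 1*5 = 2 - 5 = -3)
T = 285 (T = 2 + 283 = 285)
X(h, F) = h² - 3*F (X(h, F) = h*h - 3*F = h² - 3*F)
Y = 187 (Y = (-14)² - 3*3 = 196 - 9 = 187)
W(V) = √(187 + V) (W(V) = √(V + 187) = √(187 + V))
1/W(T) = 1/(√(187 + 285)) = 1/(√472) = 1/(2*√118) = √118/236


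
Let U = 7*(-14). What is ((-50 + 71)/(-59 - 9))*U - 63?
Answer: -1113/34 ≈ -32.735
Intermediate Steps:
U = -98
((-50 + 71)/(-59 - 9))*U - 63 = ((-50 + 71)/(-59 - 9))*(-98) - 63 = (21/(-68))*(-98) - 63 = (21*(-1/68))*(-98) - 63 = -21/68*(-98) - 63 = 1029/34 - 63 = -1113/34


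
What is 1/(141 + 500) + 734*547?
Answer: 257360219/641 ≈ 4.0150e+5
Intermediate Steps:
1/(141 + 500) + 734*547 = 1/641 + 401498 = 257360219/641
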